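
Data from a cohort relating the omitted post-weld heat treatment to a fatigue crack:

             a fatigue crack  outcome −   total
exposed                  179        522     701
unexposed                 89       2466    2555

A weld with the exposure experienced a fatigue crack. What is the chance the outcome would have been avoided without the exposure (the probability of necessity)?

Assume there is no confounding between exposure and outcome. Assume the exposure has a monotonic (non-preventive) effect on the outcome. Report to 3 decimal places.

PN ≈ 0.864

p₁ = P(outcome | exposed) = 179/701 = 0.25535
p₀ = P(outcome | unexposed) = 89/2555 = 0.034834
Under exogeneity and monotonicity, PN = (p₁ − p₀)/p₁.
PN = (0.25535 − 0.034834) / 0.25535 ≈ 0.8636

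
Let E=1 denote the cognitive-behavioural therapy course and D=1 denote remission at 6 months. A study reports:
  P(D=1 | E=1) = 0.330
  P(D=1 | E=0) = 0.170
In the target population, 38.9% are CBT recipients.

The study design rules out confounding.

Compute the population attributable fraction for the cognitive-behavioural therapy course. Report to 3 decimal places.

PAF ≈ 0.268

Let p₁ = 0.33, p₀ = 0.17.
Overall risk P(Y=1) = π·p₁ + (1−π)·p₀ = 0.389×0.33 + 0.611×0.17 = 0.23224.
Under exogeneity, PAF = [P(Y=1) − p₀] / P(Y=1).
PAF = (0.23224 − 0.17) / 0.23224 ≈ 0.2680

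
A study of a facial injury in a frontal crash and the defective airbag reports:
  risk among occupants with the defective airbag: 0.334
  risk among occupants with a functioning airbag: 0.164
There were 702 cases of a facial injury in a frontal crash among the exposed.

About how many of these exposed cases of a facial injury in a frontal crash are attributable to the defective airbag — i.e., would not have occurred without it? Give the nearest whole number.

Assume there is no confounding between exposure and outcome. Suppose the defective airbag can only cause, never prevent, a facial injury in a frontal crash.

Let p₁ = 0.334, p₀ = 0.164.
PN = (p₁ − p₀)/p₁ = (0.334 − 0.164) / 0.334 ≈ 0.50898.
Attributable cases ≈ PN × (exposed cases) = 0.50898 × 702 ≈ 357.31.

about 357 cases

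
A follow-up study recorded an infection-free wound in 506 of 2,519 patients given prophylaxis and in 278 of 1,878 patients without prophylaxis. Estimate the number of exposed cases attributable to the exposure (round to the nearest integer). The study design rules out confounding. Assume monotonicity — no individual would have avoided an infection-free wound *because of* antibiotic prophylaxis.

p₁ = P(outcome | exposed) = 506/2519 = 0.20087
p₀ = P(outcome | unexposed) = 278/1878 = 0.14803
PN = (p₁ − p₀)/p₁ = (0.20087 − 0.14803) / 0.20087 ≈ 0.26307.
Attributable cases ≈ PN × (exposed cases) = 0.26307 × 506 ≈ 133.11.

about 133 cases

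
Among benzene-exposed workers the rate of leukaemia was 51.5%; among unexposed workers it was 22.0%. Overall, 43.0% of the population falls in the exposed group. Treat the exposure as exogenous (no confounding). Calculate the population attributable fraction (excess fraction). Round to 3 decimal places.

PAF ≈ 0.366

p₁ = 0.515, p₀ = 0.22.
Overall risk P(Y=1) = π·p₁ + (1−π)·p₀ = 0.43×0.515 + 0.57×0.22 = 0.34685.
Under exogeneity, PAF = [P(Y=1) − p₀] / P(Y=1).
PAF = (0.34685 − 0.22) / 0.34685 ≈ 0.3657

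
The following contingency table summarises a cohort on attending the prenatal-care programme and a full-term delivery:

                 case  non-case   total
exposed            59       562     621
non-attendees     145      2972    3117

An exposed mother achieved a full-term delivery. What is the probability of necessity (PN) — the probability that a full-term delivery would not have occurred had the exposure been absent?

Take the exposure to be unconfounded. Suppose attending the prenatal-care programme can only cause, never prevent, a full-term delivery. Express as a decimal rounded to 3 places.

p₁ = P(outcome | exposed) = 59/621 = 0.095008
p₀ = P(outcome | unexposed) = 145/3117 = 0.046519
Under exogeneity and monotonicity, PN = (p₁ − p₀)/p₁.
PN = (0.095008 − 0.046519) / 0.095008 ≈ 0.5104

PN ≈ 0.510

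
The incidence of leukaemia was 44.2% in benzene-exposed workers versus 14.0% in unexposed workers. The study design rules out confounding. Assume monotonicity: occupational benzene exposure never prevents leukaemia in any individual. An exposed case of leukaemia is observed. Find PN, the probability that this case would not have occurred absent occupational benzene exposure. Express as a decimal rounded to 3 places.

p₁ = 0.442, p₀ = 0.14.
Under exogeneity and monotonicity, PN = (p₁ − p₀) / p₁.
PN = (0.442 − 0.14) / 0.442 = 0.302 / 0.442 ≈ 0.6833

PN ≈ 0.683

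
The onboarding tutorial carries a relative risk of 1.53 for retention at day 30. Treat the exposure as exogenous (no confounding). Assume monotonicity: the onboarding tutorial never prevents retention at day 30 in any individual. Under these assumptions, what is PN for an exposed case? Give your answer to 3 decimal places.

Under exogeneity and monotonicity, PN = (RR − 1) / RR = 1 − 1/RR.
PN = (1.53 − 1) / 1.53 = 0.53 / 1.53 ≈ 0.3464

PN ≈ 0.346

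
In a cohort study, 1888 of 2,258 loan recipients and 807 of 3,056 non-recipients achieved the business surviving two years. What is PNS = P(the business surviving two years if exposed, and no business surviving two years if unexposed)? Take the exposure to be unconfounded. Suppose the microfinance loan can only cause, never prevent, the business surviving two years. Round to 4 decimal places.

p₁ = P(outcome | exposed) = 1888/2258 = 0.83614
p₀ = P(outcome | unexposed) = 807/3056 = 0.26407
Under exogeneity and monotonicity, PNS = p₁ − p₀.
PNS = 0.83614 − 0.26407 = 0.57207

PNS ≈ 0.5721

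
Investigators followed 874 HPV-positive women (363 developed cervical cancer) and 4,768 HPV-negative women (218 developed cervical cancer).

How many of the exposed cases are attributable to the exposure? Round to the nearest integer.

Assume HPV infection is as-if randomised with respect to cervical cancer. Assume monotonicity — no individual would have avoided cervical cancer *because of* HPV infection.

about 323 cases

p₁ = P(outcome | exposed) = 363/874 = 0.41533
p₀ = P(outcome | unexposed) = 218/4768 = 0.045721
PN = (p₁ − p₀)/p₁ = (0.41533 − 0.045721) / 0.41533 ≈ 0.88992.
Attributable cases ≈ PN × (exposed cases) = 0.88992 × 363 ≈ 323.04.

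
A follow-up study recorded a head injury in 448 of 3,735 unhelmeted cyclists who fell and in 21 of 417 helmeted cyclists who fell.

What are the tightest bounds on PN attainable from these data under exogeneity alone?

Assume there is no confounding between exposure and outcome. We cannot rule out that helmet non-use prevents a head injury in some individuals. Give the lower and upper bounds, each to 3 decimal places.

p₁ = P(outcome | exposed) = 448/3735 = 0.11995
p₀ = P(outcome | unexposed) = 21/417 = 0.05036
Under exogeneity alone the bounds on PN are max{0,(p₁−p₀)/p₁} ≤ PN ≤ min{1,(1−p₀)/p₁}.
  lower = (p₁ − p₀)/p₁ = 0.069587 / 0.11995 ≈ 0.5801
  upper = min{1, (1 − p₀)/p₁} = 0.94964 / 0.11995 ≈ 7.9172 → capped at 1

0.580 ≤ PN ≤ 1.000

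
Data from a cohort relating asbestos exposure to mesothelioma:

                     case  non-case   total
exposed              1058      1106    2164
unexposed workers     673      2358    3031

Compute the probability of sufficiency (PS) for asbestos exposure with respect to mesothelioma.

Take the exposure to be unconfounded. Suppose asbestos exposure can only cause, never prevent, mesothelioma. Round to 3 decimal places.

p₁ = P(outcome | exposed) = 1058/2164 = 0.48891
p₀ = P(outcome | unexposed) = 673/3031 = 0.22204
Under exogeneity and monotonicity, PS = (p₁ − p₀)/(1 − p₀).
PS = (0.48891 − 0.22204) / 0.77796 ≈ 0.3430

PS ≈ 0.343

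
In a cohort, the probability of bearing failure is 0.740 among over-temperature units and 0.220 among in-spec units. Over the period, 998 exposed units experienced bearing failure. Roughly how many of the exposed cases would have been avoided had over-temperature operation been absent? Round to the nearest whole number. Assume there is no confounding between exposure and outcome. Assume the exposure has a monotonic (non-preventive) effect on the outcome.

about 701 cases

Let p₁ = 0.74, p₀ = 0.22.
PN = (p₁ − p₀)/p₁ = (0.74 − 0.22) / 0.74 ≈ 0.70270.
Attributable cases ≈ PN × (exposed cases) = 0.70270 × 998 ≈ 701.30.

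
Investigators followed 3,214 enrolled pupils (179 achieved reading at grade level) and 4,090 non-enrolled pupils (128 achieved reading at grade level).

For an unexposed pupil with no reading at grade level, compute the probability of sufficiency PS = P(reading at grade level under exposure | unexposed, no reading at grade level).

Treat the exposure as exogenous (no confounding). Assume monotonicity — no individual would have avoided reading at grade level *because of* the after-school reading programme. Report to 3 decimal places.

PS ≈ 0.025

p₁ = P(outcome | exposed) = 179/3214 = 0.055694
p₀ = P(outcome | unexposed) = 128/4090 = 0.031296
Under exogeneity and monotonicity, PS = (p₁ − p₀) / (1 − p₀).
PS = (0.055694 − 0.031296) / (1 − 0.031296) = 0.024398 / 0.9687 ≈ 0.0252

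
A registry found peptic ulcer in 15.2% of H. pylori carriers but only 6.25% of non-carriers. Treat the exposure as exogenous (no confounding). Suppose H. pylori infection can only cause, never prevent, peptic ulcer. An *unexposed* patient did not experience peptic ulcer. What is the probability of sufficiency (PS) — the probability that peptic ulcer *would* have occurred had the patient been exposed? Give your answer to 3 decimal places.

p₁ = 0.152, p₀ = 0.0625.
Under exogeneity and monotonicity, PS = (p₁ − p₀) / (1 − p₀).
PS = (0.152 − 0.0625) / (1 − 0.0625) = 0.0895 / 0.9375 ≈ 0.0955

PS ≈ 0.095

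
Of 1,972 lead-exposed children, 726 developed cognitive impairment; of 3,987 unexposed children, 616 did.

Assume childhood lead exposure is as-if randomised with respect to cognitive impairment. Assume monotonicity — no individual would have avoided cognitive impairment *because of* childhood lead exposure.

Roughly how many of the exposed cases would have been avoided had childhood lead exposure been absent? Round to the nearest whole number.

about 421 cases

p₁ = P(outcome | exposed) = 726/1972 = 0.36815
p₀ = P(outcome | unexposed) = 616/3987 = 0.1545
PN = (p₁ − p₀)/p₁ = (0.36815 − 0.1545) / 0.36815 ≈ 0.58033.
Attributable cases ≈ PN × (exposed cases) = 0.58033 × 726 ≈ 421.32.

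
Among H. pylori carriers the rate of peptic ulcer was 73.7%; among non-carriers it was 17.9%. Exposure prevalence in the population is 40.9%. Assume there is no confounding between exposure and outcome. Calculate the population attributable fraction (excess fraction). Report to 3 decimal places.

PAF ≈ 0.560

p₁ = 0.737, p₀ = 0.179.
Overall risk P(Y=1) = π·p₁ + (1−π)·p₀ = 0.409×0.737 + 0.591×0.179 = 0.40722.
Under exogeneity, PAF = [P(Y=1) − p₀] / P(Y=1).
PAF = (0.40722 − 0.179) / 0.40722 ≈ 0.5604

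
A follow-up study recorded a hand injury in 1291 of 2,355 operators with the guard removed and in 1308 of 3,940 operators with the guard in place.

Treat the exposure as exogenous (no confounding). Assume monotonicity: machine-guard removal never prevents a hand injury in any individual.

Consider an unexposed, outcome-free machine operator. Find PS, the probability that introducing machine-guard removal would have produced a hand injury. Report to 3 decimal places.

p₁ = P(outcome | exposed) = 1291/2355 = 0.5482
p₀ = P(outcome | unexposed) = 1308/3940 = 0.33198
Under exogeneity and monotonicity, PS = (p₁ − p₀) / (1 − p₀).
PS = (0.5482 − 0.33198) / (1 − 0.33198) = 0.21622 / 0.66802 ≈ 0.3237

PS ≈ 0.324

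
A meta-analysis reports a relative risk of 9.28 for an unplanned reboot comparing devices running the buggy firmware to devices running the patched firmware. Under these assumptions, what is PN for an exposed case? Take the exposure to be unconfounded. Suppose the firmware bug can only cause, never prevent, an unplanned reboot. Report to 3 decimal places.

Under exogeneity and monotonicity, PN = (RR − 1) / RR = 1 − 1/RR.
PN = (9.28 − 1) / 9.28 = 8.28 / 9.28 ≈ 0.8922

PN ≈ 0.892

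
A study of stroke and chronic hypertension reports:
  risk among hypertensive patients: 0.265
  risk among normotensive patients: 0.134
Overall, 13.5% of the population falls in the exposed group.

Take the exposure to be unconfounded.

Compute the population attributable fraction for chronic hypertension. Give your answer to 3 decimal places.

Let p₁ = 0.265, p₀ = 0.134.
Overall risk P(Y=1) = π·p₁ + (1−π)·p₀ = 0.135×0.265 + 0.865×0.134 = 0.15169.
Under exogeneity, PAF = [P(Y=1) − p₀] / P(Y=1).
PAF = (0.15169 − 0.134) / 0.15169 ≈ 0.1166

PAF ≈ 0.117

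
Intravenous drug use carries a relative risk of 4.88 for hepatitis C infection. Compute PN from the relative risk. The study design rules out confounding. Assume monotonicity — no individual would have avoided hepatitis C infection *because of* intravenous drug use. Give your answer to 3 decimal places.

PN ≈ 0.795

Under exogeneity and monotonicity, PN = (RR − 1) / RR = 1 − 1/RR.
PN = (4.88 − 1) / 4.88 = 3.88 / 4.88 ≈ 0.7951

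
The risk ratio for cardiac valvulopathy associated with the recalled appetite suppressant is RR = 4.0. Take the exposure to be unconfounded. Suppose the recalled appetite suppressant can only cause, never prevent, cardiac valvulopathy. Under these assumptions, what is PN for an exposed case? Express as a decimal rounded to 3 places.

Under exogeneity and monotonicity, PN = (RR − 1) / RR = 1 − 1/RR.
PN = (4.0 − 1) / 4.0 = 3 / 4.0 ≈ 0.7500

PN ≈ 0.750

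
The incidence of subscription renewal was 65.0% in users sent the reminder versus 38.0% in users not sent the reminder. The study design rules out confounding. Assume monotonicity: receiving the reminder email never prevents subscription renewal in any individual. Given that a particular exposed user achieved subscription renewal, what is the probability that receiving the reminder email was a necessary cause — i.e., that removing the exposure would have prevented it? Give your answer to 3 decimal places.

PN ≈ 0.415

p₁ = 0.65, p₀ = 0.38.
Under exogeneity and monotonicity, PN = (p₁ − p₀) / p₁.
PN = (0.65 − 0.38) / 0.65 = 0.27 / 0.65 ≈ 0.4154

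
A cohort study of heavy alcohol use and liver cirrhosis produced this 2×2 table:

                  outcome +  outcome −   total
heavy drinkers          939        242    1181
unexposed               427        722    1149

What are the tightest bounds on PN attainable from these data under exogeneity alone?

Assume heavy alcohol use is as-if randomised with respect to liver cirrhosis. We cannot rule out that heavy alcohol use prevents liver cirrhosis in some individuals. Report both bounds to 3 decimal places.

0.533 ≤ PN ≤ 0.790

p₁ = P(outcome | exposed) = 939/1181 = 0.79509
p₀ = P(outcome | unexposed) = 427/1149 = 0.37163
Under exogeneity alone the bounds on PN are max{0,(p₁−p₀)/p₁} ≤ PN ≤ min{1,(1−p₀)/p₁}.
  lower = (p₁ − p₀)/p₁ = 0.42346 / 0.79509 ≈ 0.5326
  upper = min{1, (1 − p₀)/p₁} = 0.62837 / 0.79509 ≈ 0.7903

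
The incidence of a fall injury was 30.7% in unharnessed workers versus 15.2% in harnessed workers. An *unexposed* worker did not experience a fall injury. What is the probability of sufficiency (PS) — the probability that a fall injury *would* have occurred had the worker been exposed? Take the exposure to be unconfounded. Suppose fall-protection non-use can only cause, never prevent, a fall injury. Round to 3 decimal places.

p₁ = 0.307, p₀ = 0.152.
Under exogeneity and monotonicity, PS = (p₁ − p₀) / (1 − p₀).
PS = (0.307 − 0.152) / (1 − 0.152) = 0.155 / 0.848 ≈ 0.1828

PS ≈ 0.183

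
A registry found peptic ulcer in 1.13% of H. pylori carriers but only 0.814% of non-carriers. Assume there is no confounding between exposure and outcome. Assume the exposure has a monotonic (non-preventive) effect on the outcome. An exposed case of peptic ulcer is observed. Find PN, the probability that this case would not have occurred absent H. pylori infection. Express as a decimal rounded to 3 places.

p₁ = 0.0113, p₀ = 0.00814.
Under exogeneity and monotonicity, PN = (p₁ − p₀) / p₁.
PN = (0.0113 − 0.00814) / 0.0113 = 0.00316 / 0.0113 ≈ 0.2796

PN ≈ 0.280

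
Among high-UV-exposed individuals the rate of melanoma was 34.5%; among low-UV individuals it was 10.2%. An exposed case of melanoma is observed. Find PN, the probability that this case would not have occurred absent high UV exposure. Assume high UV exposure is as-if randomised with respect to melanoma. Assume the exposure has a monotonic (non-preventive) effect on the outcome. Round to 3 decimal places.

p₁ = 0.345, p₀ = 0.102.
Under exogeneity and monotonicity, PN = (p₁ − p₀) / p₁.
PN = (0.345 − 0.102) / 0.345 = 0.243 / 0.345 ≈ 0.7043

PN ≈ 0.704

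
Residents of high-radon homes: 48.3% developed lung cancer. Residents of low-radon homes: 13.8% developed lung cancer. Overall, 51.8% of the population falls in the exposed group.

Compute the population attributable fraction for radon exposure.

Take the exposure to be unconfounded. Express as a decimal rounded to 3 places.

p₁ = 0.483, p₀ = 0.138.
Overall risk P(Y=1) = π·p₁ + (1−π)·p₀ = 0.518×0.483 + 0.482×0.138 = 0.31671.
Under exogeneity, PAF = [P(Y=1) − p₀] / P(Y=1).
PAF = (0.31671 − 0.138) / 0.31671 ≈ 0.5643

PAF ≈ 0.564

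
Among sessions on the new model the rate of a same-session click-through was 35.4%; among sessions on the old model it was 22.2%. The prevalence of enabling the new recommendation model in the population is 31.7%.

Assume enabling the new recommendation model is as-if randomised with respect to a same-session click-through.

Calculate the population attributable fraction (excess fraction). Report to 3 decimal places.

PAF ≈ 0.159

p₁ = 0.354, p₀ = 0.222.
Overall risk P(Y=1) = π·p₁ + (1−π)·p₀ = 0.317×0.354 + 0.683×0.222 = 0.26384.
Under exogeneity, PAF = [P(Y=1) − p₀] / P(Y=1).
PAF = (0.26384 − 0.222) / 0.26384 ≈ 0.1586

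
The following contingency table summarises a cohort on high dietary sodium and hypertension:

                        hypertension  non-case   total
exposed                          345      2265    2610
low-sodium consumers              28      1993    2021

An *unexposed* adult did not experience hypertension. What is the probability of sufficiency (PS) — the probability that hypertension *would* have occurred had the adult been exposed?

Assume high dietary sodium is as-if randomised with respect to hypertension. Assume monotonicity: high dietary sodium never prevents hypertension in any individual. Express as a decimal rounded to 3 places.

PS ≈ 0.120

p₁ = P(outcome | exposed) = 345/2610 = 0.13218
p₀ = P(outcome | unexposed) = 28/2021 = 0.013855
Under exogeneity and monotonicity, PS = (p₁ − p₀)/(1 − p₀).
PS = (0.13218 − 0.013855) / 0.98615 ≈ 0.1200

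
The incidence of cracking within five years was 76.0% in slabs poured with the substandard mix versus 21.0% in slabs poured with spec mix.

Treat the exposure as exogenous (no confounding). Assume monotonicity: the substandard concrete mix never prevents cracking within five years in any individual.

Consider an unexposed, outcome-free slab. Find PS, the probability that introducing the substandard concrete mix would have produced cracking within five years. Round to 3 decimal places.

p₁ = 0.76, p₀ = 0.21.
Under exogeneity and monotonicity, PS = (p₁ − p₀) / (1 − p₀).
PS = (0.76 − 0.21) / (1 − 0.21) = 0.55 / 0.79 ≈ 0.6962

PS ≈ 0.696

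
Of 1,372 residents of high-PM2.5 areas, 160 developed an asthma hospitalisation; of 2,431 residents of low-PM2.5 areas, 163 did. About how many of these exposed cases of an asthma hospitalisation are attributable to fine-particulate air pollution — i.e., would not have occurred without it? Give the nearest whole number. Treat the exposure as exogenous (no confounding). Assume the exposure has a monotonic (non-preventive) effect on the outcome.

p₁ = P(outcome | exposed) = 160/1372 = 0.11662
p₀ = P(outcome | unexposed) = 163/2431 = 0.067051
PN = (p₁ − p₀)/p₁ = (0.11662 − 0.067051) / 0.11662 ≈ 0.42504.
Attributable cases ≈ PN × (exposed cases) = 0.42504 × 160 ≈ 68.01.

about 68 cases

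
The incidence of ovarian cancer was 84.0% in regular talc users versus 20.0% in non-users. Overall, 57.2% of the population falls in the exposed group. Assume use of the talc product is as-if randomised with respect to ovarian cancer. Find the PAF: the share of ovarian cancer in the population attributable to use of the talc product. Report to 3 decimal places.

PAF ≈ 0.647

p₁ = 0.84, p₀ = 0.2.
Overall risk P(Y=1) = π·p₁ + (1−π)·p₀ = 0.572×0.84 + 0.428×0.2 = 0.56608.
Under exogeneity, PAF = [P(Y=1) − p₀] / P(Y=1).
PAF = (0.56608 − 0.2) / 0.56608 ≈ 0.6467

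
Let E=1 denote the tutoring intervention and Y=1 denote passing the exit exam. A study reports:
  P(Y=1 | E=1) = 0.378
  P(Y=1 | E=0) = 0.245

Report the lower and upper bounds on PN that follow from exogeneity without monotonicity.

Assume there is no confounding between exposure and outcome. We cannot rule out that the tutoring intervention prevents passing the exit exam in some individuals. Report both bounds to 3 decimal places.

0.352 ≤ PN ≤ 1.000

Let p₁ = 0.378, p₀ = 0.245.
Under exogeneity alone the bounds on PN are max{0,(p₁−p₀)/p₁} ≤ PN ≤ min{1,(1−p₀)/p₁}.
  lower = (p₁ − p₀)/p₁ = 0.133 / 0.378 ≈ 0.3519
  upper = min{1, (1 − p₀)/p₁} = 0.755 / 0.378 ≈ 1.9974 → capped at 1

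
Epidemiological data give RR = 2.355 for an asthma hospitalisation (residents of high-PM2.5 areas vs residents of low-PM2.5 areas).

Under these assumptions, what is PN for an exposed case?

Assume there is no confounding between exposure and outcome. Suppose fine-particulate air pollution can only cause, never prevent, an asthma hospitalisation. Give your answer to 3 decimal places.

PN ≈ 0.575

Under exogeneity and monotonicity, PN = (RR − 1) / RR = 1 − 1/RR.
PN = (2.355 − 1) / 2.355 = 1.355 / 2.355 ≈ 0.5754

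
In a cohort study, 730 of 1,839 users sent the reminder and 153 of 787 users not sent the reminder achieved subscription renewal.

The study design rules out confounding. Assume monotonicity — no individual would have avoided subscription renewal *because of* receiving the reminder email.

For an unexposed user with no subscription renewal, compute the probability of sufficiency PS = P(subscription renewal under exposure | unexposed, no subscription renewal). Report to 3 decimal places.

p₁ = P(outcome | exposed) = 730/1839 = 0.39695
p₀ = P(outcome | unexposed) = 153/787 = 0.19441
Under exogeneity and monotonicity, PS = (p₁ − p₀) / (1 − p₀).
PS = (0.39695 − 0.19441) / (1 − 0.19441) = 0.20255 / 0.80559 ≈ 0.2514

PS ≈ 0.251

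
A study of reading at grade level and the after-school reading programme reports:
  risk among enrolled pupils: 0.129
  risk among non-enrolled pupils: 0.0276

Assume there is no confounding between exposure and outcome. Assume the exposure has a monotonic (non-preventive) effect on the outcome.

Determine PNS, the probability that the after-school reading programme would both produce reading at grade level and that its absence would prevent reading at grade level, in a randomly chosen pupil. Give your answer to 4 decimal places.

PNS ≈ 0.1014

Let p₁ = 0.129, p₀ = 0.0276.
Under exogeneity and monotonicity, PNS = p₁ − p₀.
PNS = 0.129 − 0.0276 = 0.1014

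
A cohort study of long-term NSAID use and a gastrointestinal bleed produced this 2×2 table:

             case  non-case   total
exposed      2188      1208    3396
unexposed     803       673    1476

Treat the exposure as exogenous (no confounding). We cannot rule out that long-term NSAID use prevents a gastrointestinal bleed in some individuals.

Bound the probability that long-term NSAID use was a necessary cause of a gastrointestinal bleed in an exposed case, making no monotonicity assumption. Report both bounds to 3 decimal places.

p₁ = P(outcome | exposed) = 2188/3396 = 0.64429
p₀ = P(outcome | unexposed) = 803/1476 = 0.54404
Under exogeneity alone the bounds on PN are max{0,(p₁−p₀)/p₁} ≤ PN ≤ min{1,(1−p₀)/p₁}.
  lower = (p₁ − p₀)/p₁ = 0.10025 / 0.64429 ≈ 0.1556
  upper = min{1, (1 − p₀)/p₁} = 0.45596 / 0.64429 ≈ 0.7077

0.156 ≤ PN ≤ 0.708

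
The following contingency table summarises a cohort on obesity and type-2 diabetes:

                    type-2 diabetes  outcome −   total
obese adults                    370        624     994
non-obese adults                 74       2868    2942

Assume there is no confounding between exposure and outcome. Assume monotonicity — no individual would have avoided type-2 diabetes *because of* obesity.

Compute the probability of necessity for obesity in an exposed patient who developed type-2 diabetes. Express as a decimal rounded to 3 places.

p₁ = P(outcome | exposed) = 370/994 = 0.37223
p₀ = P(outcome | unexposed) = 74/2942 = 0.025153
Under exogeneity and monotonicity, PN = (p₁ − p₀)/p₁.
PN = (0.37223 − 0.025153) / 0.37223 ≈ 0.9324

PN ≈ 0.932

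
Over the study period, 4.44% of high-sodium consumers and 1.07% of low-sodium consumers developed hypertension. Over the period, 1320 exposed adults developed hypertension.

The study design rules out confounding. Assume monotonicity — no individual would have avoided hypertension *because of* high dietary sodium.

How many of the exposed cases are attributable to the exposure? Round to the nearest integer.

p₁ = 0.0444, p₀ = 0.0107.
PN = (p₁ − p₀)/p₁ = (0.0444 − 0.0107) / 0.0444 ≈ 0.75901.
Attributable cases ≈ PN × (exposed cases) = 0.75901 × 1320 ≈ 1001.89.

about 1002 cases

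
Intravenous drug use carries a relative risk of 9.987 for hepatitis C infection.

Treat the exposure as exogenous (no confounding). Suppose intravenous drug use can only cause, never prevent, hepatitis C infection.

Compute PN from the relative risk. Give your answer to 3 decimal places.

Under exogeneity and monotonicity, PN = (RR − 1) / RR = 1 − 1/RR.
PN = (9.987 − 1) / 9.987 = 8.987 / 9.987 ≈ 0.8999

PN ≈ 0.900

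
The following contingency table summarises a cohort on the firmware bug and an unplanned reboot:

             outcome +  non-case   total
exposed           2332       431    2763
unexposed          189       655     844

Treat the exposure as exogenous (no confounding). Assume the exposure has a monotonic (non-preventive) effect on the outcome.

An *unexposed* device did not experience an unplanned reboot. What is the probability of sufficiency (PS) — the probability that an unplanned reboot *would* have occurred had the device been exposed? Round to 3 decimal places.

p₁ = P(outcome | exposed) = 2332/2763 = 0.84401
p₀ = P(outcome | unexposed) = 189/844 = 0.22393
Under exogeneity and monotonicity, PS = (p₁ − p₀)/(1 − p₀).
PS = (0.84401 − 0.22393) / 0.77607 ≈ 0.7990

PS ≈ 0.799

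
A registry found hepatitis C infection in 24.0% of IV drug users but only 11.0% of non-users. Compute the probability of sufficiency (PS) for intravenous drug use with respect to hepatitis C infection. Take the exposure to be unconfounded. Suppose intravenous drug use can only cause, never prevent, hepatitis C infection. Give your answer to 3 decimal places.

p₁ = 0.24, p₀ = 0.11.
Under exogeneity and monotonicity, PS = (p₁ − p₀) / (1 − p₀).
PS = (0.24 − 0.11) / (1 − 0.11) = 0.13 / 0.89 ≈ 0.1461

PS ≈ 0.146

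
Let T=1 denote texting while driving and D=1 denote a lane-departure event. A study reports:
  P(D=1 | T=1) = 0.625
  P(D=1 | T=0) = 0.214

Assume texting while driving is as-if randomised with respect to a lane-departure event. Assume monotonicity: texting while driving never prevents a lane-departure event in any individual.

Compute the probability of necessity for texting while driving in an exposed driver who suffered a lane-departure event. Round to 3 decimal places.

Let p₁ = 0.625, p₀ = 0.214.
Under exogeneity and monotonicity, PN = (p₁ − p₀) / p₁.
PN = (0.625 − 0.214) / 0.625 = 0.411 / 0.625 ≈ 0.6576

PN ≈ 0.658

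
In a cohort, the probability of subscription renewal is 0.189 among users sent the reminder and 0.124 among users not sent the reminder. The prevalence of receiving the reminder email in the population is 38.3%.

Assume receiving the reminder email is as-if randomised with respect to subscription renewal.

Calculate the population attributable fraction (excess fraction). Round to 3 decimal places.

Let p₁ = 0.189, p₀ = 0.124.
Overall risk P(Y=1) = π·p₁ + (1−π)·p₀ = 0.383×0.189 + 0.617×0.124 = 0.14889.
Under exogeneity, PAF = [P(Y=1) − p₀] / P(Y=1).
PAF = (0.14889 − 0.124) / 0.14889 ≈ 0.1672

PAF ≈ 0.167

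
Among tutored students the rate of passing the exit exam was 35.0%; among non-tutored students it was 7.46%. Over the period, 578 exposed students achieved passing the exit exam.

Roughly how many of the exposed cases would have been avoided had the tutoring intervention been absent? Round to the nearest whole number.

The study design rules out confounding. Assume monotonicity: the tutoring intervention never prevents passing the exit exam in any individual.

about 455 cases

p₁ = 0.35, p₀ = 0.0746.
PN = (p₁ − p₀)/p₁ = (0.35 − 0.0746) / 0.35 ≈ 0.78686.
Attributable cases ≈ PN × (exposed cases) = 0.78686 × 578 ≈ 454.80.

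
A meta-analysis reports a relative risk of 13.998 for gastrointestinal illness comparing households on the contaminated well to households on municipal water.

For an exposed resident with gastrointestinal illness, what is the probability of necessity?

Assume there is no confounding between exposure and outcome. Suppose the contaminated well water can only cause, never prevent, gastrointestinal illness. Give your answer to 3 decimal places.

Under exogeneity and monotonicity, PN = (RR − 1) / RR = 1 − 1/RR.
PN = (13.998 − 1) / 13.998 = 13 / 13.998 ≈ 0.9286

PN ≈ 0.929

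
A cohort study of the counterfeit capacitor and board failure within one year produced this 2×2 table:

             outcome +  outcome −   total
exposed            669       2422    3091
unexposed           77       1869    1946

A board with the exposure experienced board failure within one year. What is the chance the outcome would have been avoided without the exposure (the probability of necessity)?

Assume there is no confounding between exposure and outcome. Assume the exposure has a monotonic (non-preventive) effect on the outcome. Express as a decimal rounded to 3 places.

p₁ = P(outcome | exposed) = 669/3091 = 0.21643
p₀ = P(outcome | unexposed) = 77/1946 = 0.039568
Under exogeneity and monotonicity, PN = (p₁ − p₀)/p₁.
PN = (0.21643 − 0.039568) / 0.21643 ≈ 0.8172

PN ≈ 0.817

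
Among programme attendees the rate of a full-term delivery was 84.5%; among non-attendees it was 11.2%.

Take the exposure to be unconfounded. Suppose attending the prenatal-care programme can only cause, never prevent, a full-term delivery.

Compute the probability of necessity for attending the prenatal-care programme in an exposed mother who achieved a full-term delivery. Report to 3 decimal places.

PN ≈ 0.867

p₁ = 0.845, p₀ = 0.112.
Under exogeneity and monotonicity, PN = (p₁ − p₀) / p₁.
PN = (0.845 − 0.112) / 0.845 = 0.733 / 0.845 ≈ 0.8675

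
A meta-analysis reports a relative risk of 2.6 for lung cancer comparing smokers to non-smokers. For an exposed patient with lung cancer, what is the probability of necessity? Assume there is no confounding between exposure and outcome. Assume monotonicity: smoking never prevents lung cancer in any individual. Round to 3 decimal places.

PN ≈ 0.615

Under exogeneity and monotonicity, PN = (RR − 1) / RR = 1 − 1/RR.
PN = (2.6 − 1) / 2.6 = 1.6 / 2.6 ≈ 0.6154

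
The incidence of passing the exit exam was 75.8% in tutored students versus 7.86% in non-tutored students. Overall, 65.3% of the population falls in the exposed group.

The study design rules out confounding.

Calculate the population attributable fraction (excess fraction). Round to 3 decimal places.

p₁ = 0.758, p₀ = 0.0786.
Overall risk P(Y=1) = π·p₁ + (1−π)·p₀ = 0.653×0.758 + 0.347×0.0786 = 0.52225.
Under exogeneity, PAF = [P(Y=1) − p₀] / P(Y=1).
PAF = (0.52225 − 0.0786) / 0.52225 ≈ 0.8495

PAF ≈ 0.849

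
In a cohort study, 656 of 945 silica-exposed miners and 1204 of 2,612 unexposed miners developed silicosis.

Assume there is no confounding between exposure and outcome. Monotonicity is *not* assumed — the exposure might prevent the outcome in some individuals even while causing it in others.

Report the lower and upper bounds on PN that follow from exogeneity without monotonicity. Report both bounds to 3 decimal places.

0.336 ≤ PN ≤ 0.777

p₁ = P(outcome | exposed) = 656/945 = 0.69418
p₀ = P(outcome | unexposed) = 1204/2612 = 0.46095
Under exogeneity alone the bounds on PN are max{0,(p₁−p₀)/p₁} ≤ PN ≤ min{1,(1−p₀)/p₁}.
  lower = (p₁ − p₀)/p₁ = 0.23323 / 0.69418 ≈ 0.3360
  upper = min{1, (1 − p₀)/p₁} = 0.53905 / 0.69418 ≈ 0.7765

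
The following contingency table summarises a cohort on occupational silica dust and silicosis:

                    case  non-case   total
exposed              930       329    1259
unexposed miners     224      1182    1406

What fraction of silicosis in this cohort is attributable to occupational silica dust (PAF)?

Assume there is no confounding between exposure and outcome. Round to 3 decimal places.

p₁ = P(outcome | exposed) = 930/1259 = 0.73868
p₀ = P(outcome | unexposed) = 224/1406 = 0.15932
Exposure prevalence π = 1259/2665 = 0.47242; overall risk P(Y=1) = 0.43302.
Under exogeneity, PAF = [P(Y=1) − p₀]/P(Y=1).
PAF = (0.43302 − 0.15932) / 0.43302 ≈ 0.6321

PAF ≈ 0.632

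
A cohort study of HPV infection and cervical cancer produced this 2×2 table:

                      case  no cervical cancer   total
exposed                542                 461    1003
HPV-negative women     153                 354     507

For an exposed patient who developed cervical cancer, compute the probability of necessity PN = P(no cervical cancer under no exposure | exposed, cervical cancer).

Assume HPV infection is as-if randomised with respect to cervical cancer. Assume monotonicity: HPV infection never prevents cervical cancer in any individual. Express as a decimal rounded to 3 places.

p₁ = P(outcome | exposed) = 542/1003 = 0.54038
p₀ = P(outcome | unexposed) = 153/507 = 0.30178
Under exogeneity and monotonicity, PN = (p₁ − p₀) / p₁.
PN = (0.54038 − 0.30178) / 0.54038 = 0.2386 / 0.54038 ≈ 0.4415

PN ≈ 0.442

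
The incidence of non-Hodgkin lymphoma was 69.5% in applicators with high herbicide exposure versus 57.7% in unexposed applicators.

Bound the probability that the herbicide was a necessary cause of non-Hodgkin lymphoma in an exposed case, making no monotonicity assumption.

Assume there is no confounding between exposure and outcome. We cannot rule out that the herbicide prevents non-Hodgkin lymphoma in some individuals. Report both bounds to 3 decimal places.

0.170 ≤ PN ≤ 0.609

p₁ = 0.695, p₀ = 0.577.
Under exogeneity alone the bounds on PN are max{0,(p₁−p₀)/p₁} ≤ PN ≤ min{1,(1−p₀)/p₁}.
  lower = (p₁ − p₀)/p₁ = 0.118 / 0.695 ≈ 0.1698
  upper = min{1, (1 − p₀)/p₁} = 0.423 / 0.695 ≈ 0.6086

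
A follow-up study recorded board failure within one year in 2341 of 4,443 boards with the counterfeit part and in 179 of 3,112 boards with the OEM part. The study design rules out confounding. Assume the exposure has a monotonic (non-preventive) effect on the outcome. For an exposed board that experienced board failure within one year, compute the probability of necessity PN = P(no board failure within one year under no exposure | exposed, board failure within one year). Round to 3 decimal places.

PN ≈ 0.891

p₁ = P(outcome | exposed) = 2341/4443 = 0.5269
p₀ = P(outcome | unexposed) = 179/3112 = 0.057519
Under exogeneity and monotonicity, PN = (p₁ − p₀) / p₁.
PN = (0.5269 − 0.057519) / 0.5269 = 0.46938 / 0.5269 ≈ 0.8908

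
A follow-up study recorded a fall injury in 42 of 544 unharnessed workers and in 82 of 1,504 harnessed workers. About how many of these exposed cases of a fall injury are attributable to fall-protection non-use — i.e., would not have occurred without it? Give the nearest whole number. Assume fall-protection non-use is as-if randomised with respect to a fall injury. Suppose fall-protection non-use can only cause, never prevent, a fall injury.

p₁ = P(outcome | exposed) = 42/544 = 0.077206
p₀ = P(outcome | unexposed) = 82/1504 = 0.054521
PN = (p₁ − p₀)/p₁ = (0.077206 − 0.054521) / 0.077206 ≈ 0.29382.
Attributable cases ≈ PN × (exposed cases) = 0.29382 × 42 ≈ 12.34.

about 12 cases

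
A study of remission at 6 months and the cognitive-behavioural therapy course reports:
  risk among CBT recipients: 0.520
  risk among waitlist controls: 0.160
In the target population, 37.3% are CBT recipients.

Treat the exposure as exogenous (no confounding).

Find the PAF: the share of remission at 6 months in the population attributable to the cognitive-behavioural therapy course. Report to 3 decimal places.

Let p₁ = 0.52, p₀ = 0.16.
Overall risk P(Y=1) = π·p₁ + (1−π)·p₀ = 0.373×0.52 + 0.627×0.16 = 0.29428.
Under exogeneity, PAF = [P(Y=1) − p₀] / P(Y=1).
PAF = (0.29428 − 0.16) / 0.29428 ≈ 0.4563

PAF ≈ 0.456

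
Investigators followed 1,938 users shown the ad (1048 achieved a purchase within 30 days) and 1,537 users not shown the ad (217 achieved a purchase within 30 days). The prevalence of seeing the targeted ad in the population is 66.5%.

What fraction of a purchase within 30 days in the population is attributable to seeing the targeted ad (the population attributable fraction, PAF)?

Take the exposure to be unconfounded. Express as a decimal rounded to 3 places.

PAF ≈ 0.653

p₁ = P(outcome | exposed) = 1048/1938 = 0.54076
p₀ = P(outcome | unexposed) = 217/1537 = 0.14118
Overall risk P(Y=1) = π·p₁ + (1−π)·p₀ = 0.665×0.54076 + 0.335×0.14118 = 0.4069.
Under exogeneity, PAF = [P(Y=1) − p₀] / P(Y=1).
PAF = (0.4069 − 0.14118) / 0.4069 ≈ 0.6530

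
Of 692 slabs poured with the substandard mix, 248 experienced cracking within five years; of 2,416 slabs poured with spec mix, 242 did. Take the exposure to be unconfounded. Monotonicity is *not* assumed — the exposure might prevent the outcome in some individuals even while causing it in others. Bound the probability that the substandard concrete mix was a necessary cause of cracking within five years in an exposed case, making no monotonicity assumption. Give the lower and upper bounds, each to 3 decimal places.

p₁ = P(outcome | exposed) = 248/692 = 0.35838
p₀ = P(outcome | unexposed) = 242/2416 = 0.10017
Under exogeneity alone the bounds on PN are max{0,(p₁−p₀)/p₁} ≤ PN ≤ min{1,(1−p₀)/p₁}.
  lower = (p₁ − p₀)/p₁ = 0.25822 / 0.35838 ≈ 0.7205
  upper = min{1, (1 − p₀)/p₁} = 0.89983 / 0.35838 ≈ 2.5108 → capped at 1

0.721 ≤ PN ≤ 1.000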